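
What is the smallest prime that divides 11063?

13

11063 is odd.
Digit sum 11, not divisible by 3.
Ends in 3: not divisible by 5.
7: 11063 = 7·1580 + 3
11: 11063 = 11·1005 + 8
13: 11063 = 13·851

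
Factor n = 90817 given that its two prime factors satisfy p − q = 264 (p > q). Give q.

Since p = q + 264, we have 90817 = q(q + 264), so q² + 264q − 90817 = 0.
Discriminant: 264² + 4·90817 = 69696 + 363268 = 432964; √432964 = 658.
q = (−264 + 658)/2 = 197, and p = q + 264 = 461.
Check: 197 · 461 = 90817.

197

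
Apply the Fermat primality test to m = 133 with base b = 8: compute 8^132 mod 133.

1

8^1 ≡ 8 (mod 133)
8^2 ≡ 8^2 = 64 ≡ 64 (mod 133)
8^4 ≡ 64^2 = 4096 ≡ 106 (mod 133)
8^8 ≡ 106^2 = 11236 ≡ 64 (mod 133)
8^16 ≡ 64^2 = 4096 ≡ 106 (mod 133)
8^32 ≡ 106^2 = 11236 ≡ 64 (mod 133)
8^64 ≡ 64^2 = 4096 ≡ 106 (mod 133)
8^128 ≡ 106^2 = 11236 ≡ 64 (mod 133)
132 = 128 + 4 in binary powers of 2.
So 8^132 ≡ 64 · 106 ≡ 1 (mod 133).
Since the result is 1, base 8 gives no evidence that 133 is composite.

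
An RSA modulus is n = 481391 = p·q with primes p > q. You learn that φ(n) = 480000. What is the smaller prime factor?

φ(n) = (p−1)(q−1) = n − (p+q) + 1, so p + q = 481391 − 480000 + 1 = 1392.
p and q are the roots of t² − 1392t + 481391 = 0.
Discriminant: 1392² − 4·481391 = 1937664 − 1925564 = 12100; √12100 = 110.
q = (1392 − 110)/2 = 641, p = (1392 + 110)/2 = 751.
Check: 641 · 751 = 481391.

641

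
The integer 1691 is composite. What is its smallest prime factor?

1691 is odd.
Digit sum 17, not divisible by 3.
Ends in 1: not divisible by 5.
7: 1691 = 7·241 + 4
11: 1691 = 11·153 + 8
13: 1691 = 13·130 + 1
17: 1691 = 17·99 + 8
19: 1691 = 19·89

19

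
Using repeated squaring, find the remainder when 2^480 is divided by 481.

248

2^1 ≡ 2 (mod 481)
2^2 ≡ 2^2 = 4 ≡ 4 (mod 481)
2^4 ≡ 4^2 = 16 ≡ 16 (mod 481)
2^8 ≡ 16^2 = 256 ≡ 256 (mod 481)
2^16 ≡ 256^2 = 65536 ≡ 120 (mod 481)
2^32 ≡ 120^2 = 14400 ≡ 451 (mod 481)
2^64 ≡ 451^2 = 203401 ≡ 419 (mod 481)
2^128 ≡ 419^2 = 175561 ≡ 477 (mod 481)
2^256 ≡ 477^2 = 227529 ≡ 16 (mod 481)
480 = 256 + 128 + 64 + 32 in binary powers of 2.
So 2^480 ≡ 16 · 477 · 419 · 451 ≡ 248 (mod 481).
Since 248 ≠ 1, base 2 is a Fermat witness: 481 is composite.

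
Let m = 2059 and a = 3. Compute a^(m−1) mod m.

289

3^1 ≡ 3 (mod 2059)
3^2 ≡ 3^2 = 9 ≡ 9 (mod 2059)
3^4 ≡ 9^2 = 81 ≡ 81 (mod 2059)
3^8 ≡ 81^2 = 6561 ≡ 384 (mod 2059)
3^16 ≡ 384^2 = 147456 ≡ 1267 (mod 2059)
3^32 ≡ 1267^2 = 1605289 ≡ 1328 (mod 2059)
3^64 ≡ 1328^2 = 1763584 ≡ 1080 (mod 2059)
3^128 ≡ 1080^2 = 1166400 ≡ 1006 (mod 2059)
3^256 ≡ 1006^2 = 1012036 ≡ 1067 (mod 2059)
3^512 ≡ 1067^2 = 1138489 ≡ 1921 (mod 2059)
3^1024 ≡ 1921^2 = 3690241 ≡ 513 (mod 2059)
3^2048 ≡ 513^2 = 263169 ≡ 1676 (mod 2059)
2058 = 2048 + 8 + 2 in binary powers of 2.
So 3^2058 ≡ 1676 · 384 · 9 ≡ 289 (mod 2059).
Since 289 ≠ 1, base 3 is a Fermat witness: 2059 is composite.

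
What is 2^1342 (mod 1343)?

914

2^1 ≡ 2 (mod 1343)
2^2 ≡ 2^2 = 4 ≡ 4 (mod 1343)
2^4 ≡ 4^2 = 16 ≡ 16 (mod 1343)
2^8 ≡ 16^2 = 256 ≡ 256 (mod 1343)
2^16 ≡ 256^2 = 65536 ≡ 1072 (mod 1343)
2^32 ≡ 1072^2 = 1149184 ≡ 919 (mod 1343)
2^64 ≡ 919^2 = 844561 ≡ 1157 (mod 1343)
2^128 ≡ 1157^2 = 1338649 ≡ 1021 (mod 1343)
2^256 ≡ 1021^2 = 1042441 ≡ 273 (mod 1343)
2^512 ≡ 273^2 = 74529 ≡ 664 (mod 1343)
2^1024 ≡ 664^2 = 440896 ≡ 392 (mod 1343)
1342 = 1024 + 256 + 32 + 16 + 8 + 4 + 2 in binary powers of 2.
So 2^1342 ≡ 392 · 273 · 919 · 1072 · 256 · 16 · 4 ≡ 914 (mod 1343).
Since 914 ≠ 1, base 2 is a Fermat witness: 1343 is composite.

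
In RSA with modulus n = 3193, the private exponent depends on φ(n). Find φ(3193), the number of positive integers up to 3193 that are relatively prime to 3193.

Factor: 3193 = 31 · 103.
φ(3193) = (31−1) · (103−1) = 30 · 102 = 3060.

3060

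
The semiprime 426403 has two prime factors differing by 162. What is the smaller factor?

577

Since p = q + 162, we have 426403 = q(q + 162), so q² + 162q − 426403 = 0.
Discriminant: 162² + 4·426403 = 26244 + 1705612 = 1731856; √1731856 = 1316.
q = (−162 + 1316)/2 = 577, and p = q + 162 = 739.
Check: 577 · 739 = 426403.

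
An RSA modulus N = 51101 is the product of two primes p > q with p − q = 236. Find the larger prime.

Since p = q + 236, we have 51101 = q(q + 236), so q² + 236q − 51101 = 0.
Discriminant: 236² + 4·51101 = 55696 + 204404 = 260100; √260100 = 510.
q = (−236 + 510)/2 = 137, and p = q + 236 = 373.
Check: 137 · 373 = 51101.

373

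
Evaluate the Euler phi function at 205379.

Factor: 205379 = 59^3.
φ(205379) = 59^2·(59−1) = 201898.

201898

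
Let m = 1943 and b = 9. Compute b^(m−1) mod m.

9^1 ≡ 9 (mod 1943)
9^2 ≡ 9^2 = 81 ≡ 81 (mod 1943)
9^4 ≡ 81^2 = 6561 ≡ 732 (mod 1943)
9^8 ≡ 732^2 = 535824 ≡ 1499 (mod 1943)
9^16 ≡ 1499^2 = 2247001 ≡ 893 (mod 1943)
9^32 ≡ 893^2 = 797449 ≡ 819 (mod 1943)
9^64 ≡ 819^2 = 670761 ≡ 426 (mod 1943)
9^128 ≡ 426^2 = 181476 ≡ 777 (mod 1943)
9^256 ≡ 777^2 = 603729 ≡ 1399 (mod 1943)
9^512 ≡ 1399^2 = 1957201 ≡ 600 (mod 1943)
9^1024 ≡ 600^2 = 360000 ≡ 545 (mod 1943)
1942 = 1024 + 512 + 256 + 128 + 16 + 4 + 2 in binary powers of 2.
So 9^1942 ≡ 545 · 600 · 1399 · 777 · 893 · 732 · 81 ≡ 1069 (mod 1943).
Since 1069 ≠ 1, base 9 is a Fermat witness: 1943 is composite.

1069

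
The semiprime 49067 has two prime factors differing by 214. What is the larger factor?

353

Since p = q + 214, we have 49067 = q(q + 214), so q² + 214q − 49067 = 0.
Discriminant: 214² + 4·49067 = 45796 + 196268 = 242064; √242064 = 492.
q = (−214 + 492)/2 = 139, and p = q + 214 = 353.
Check: 139 · 353 = 49067.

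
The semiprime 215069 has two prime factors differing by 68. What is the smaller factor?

Since p = q + 68, we have 215069 = q(q + 68), so q² + 68q − 215069 = 0.
Discriminant: 68² + 4·215069 = 4624 + 860276 = 864900; √864900 = 930.
q = (−68 + 930)/2 = 431, and p = q + 68 = 499.
Check: 431 · 499 = 215069.

431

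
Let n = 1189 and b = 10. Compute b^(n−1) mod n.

426

10^1 ≡ 10 (mod 1189)
10^2 ≡ 10^2 = 100 ≡ 100 (mod 1189)
10^4 ≡ 100^2 = 10000 ≡ 488 (mod 1189)
10^8 ≡ 488^2 = 238144 ≡ 344 (mod 1189)
10^16 ≡ 344^2 = 118336 ≡ 625 (mod 1189)
10^32 ≡ 625^2 = 390625 ≡ 633 (mod 1189)
10^64 ≡ 633^2 = 400689 ≡ 1185 (mod 1189)
10^128 ≡ 1185^2 = 1404225 ≡ 16 (mod 1189)
10^256 ≡ 16^2 = 256 ≡ 256 (mod 1189)
10^512 ≡ 256^2 = 65536 ≡ 141 (mod 1189)
10^1024 ≡ 141^2 = 19881 ≡ 857 (mod 1189)
1188 = 1024 + 128 + 32 + 4 in binary powers of 2.
So 10^1188 ≡ 857 · 16 · 633 · 488 ≡ 426 (mod 1189).
Since 426 ≠ 1, base 10 is a Fermat witness: 1189 is composite.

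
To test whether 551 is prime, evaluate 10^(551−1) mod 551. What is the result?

10^1 ≡ 10 (mod 551)
10^2 ≡ 10^2 = 100 ≡ 100 (mod 551)
10^4 ≡ 100^2 = 10000 ≡ 82 (mod 551)
10^8 ≡ 82^2 = 6724 ≡ 112 (mod 551)
10^16 ≡ 112^2 = 12544 ≡ 422 (mod 551)
10^32 ≡ 422^2 = 178084 ≡ 111 (mod 551)
10^64 ≡ 111^2 = 12321 ≡ 199 (mod 551)
10^128 ≡ 199^2 = 39601 ≡ 480 (mod 551)
10^256 ≡ 480^2 = 230400 ≡ 82 (mod 551)
10^512 ≡ 82^2 = 6724 ≡ 112 (mod 551)
550 = 512 + 32 + 4 + 2 in binary powers of 2.
So 10^550 ≡ 112 · 111 · 82 · 100 ≡ 237 (mod 551).
Since 237 ≠ 1, base 10 is a Fermat witness: 551 is composite.

237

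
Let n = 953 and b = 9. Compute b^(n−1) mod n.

9^1 ≡ 9 (mod 953)
9^2 ≡ 9^2 = 81 ≡ 81 (mod 953)
9^4 ≡ 81^2 = 6561 ≡ 843 (mod 953)
9^8 ≡ 843^2 = 710649 ≡ 664 (mod 953)
9^16 ≡ 664^2 = 440896 ≡ 610 (mod 953)
9^32 ≡ 610^2 = 372100 ≡ 430 (mod 953)
9^64 ≡ 430^2 = 184900 ≡ 18 (mod 953)
9^128 ≡ 18^2 = 324 ≡ 324 (mod 953)
9^256 ≡ 324^2 = 104976 ≡ 146 (mod 953)
9^512 ≡ 146^2 = 21316 ≡ 350 (mod 953)
952 = 512 + 256 + 128 + 32 + 16 + 8 in binary powers of 2.
So 9^952 ≡ 350 · 146 · 324 · 430 · 610 · 664 ≡ 1 (mod 953).
Since the result is 1, base 9 gives no evidence that 953 is composite.

1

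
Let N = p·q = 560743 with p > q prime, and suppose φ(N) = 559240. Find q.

683

φ(n) = (p−1)(q−1) = n − (p+q) + 1, so p + q = 560743 − 559240 + 1 = 1504.
p and q are the roots of t² − 1504t + 560743 = 0.
Discriminant: 1504² − 4·560743 = 2262016 − 2242972 = 19044; √19044 = 138.
q = (1504 − 138)/2 = 683, p = (1504 + 138)/2 = 821.
Check: 683 · 821 = 560743.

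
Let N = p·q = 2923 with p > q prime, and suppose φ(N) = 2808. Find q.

φ(n) = (p−1)(q−1) = n − (p+q) + 1, so p + q = 2923 − 2808 + 1 = 116.
p and q are the roots of t² − 116t + 2923 = 0.
Discriminant: 116² − 4·2923 = 13456 − 11692 = 1764; √1764 = 42.
q = (116 − 42)/2 = 37, p = (116 + 42)/2 = 79.
Check: 37 · 79 = 2923.

37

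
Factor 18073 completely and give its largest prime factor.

18073 = 11 · 1643
1643 = 31 · 53
53 is prime.
So 18073 = 11 · 31 · 53; the largest prime factor is 53.

53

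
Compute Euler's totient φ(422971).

Factor: 422971 = 59 · 67 · 107.
φ(422971) = (59−1) · (67−1) · (107−1) = 58 · 66 · 106 = 405768.

405768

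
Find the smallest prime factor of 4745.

5

4745 is odd.
Digit sum 20, not divisible by 3.
Ends in 5: divisible by 5.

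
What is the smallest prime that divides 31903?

31903 is odd.
Digit sum 16, not divisible by 3.
Ends in 3: not divisible by 5.
7: 31903 = 7·4557 + 4
11: 31903 = 11·2900 + 3
13: 31903 = 13·2454 + 1
17: 31903 = 17·1876 + 11
19: 31903 = 19·1679 + 2
23: 31903 = 23·1387 + 2
29: 31903 = 29·1100 + 3
31: 31903 = 31·1029 + 4
37: 31903 = 37·862 + 9
41: 31903 = 41·778 + 5
43: 31903 = 43·741 + 40
47: 31903 = 47·678 + 37
53: 31903 = 53·601 + 50
59: 31903 = 59·540 + 43
61: 31903 = 61·523

61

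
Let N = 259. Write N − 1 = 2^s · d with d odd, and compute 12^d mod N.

259 − 1 = 258 = 2^1 · 129, so d = 129.
12^1 ≡ 12 (mod 259)
12^2 ≡ 12^2 = 144 ≡ 144 (mod 259)
12^4 ≡ 144^2 = 20736 ≡ 16 (mod 259)
12^8 ≡ 16^2 = 256 ≡ 256 (mod 259)
12^16 ≡ 256^2 = 65536 ≡ 9 (mod 259)
12^32 ≡ 9^2 = 81 ≡ 81 (mod 259)
12^64 ≡ 81^2 = 6561 ≡ 86 (mod 259)
12^128 ≡ 86^2 = 7396 ≡ 144 (mod 259)
129 = 128 + 1 in binary powers of 2.
So 12^129 ≡ 144 · 12 ≡ 174 (mod 259).
Squaring chain: 174; never reaches −1, so base 12 is a Miller–Rabin witness that 259 is composite.

174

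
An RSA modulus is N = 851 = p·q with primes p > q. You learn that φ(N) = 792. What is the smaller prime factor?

φ(n) = (p−1)(q−1) = n − (p+q) + 1, so p + q = 851 − 792 + 1 = 60.
p and q are the roots of t² − 60t + 851 = 0.
Discriminant: 60² − 4·851 = 3600 − 3404 = 196; √196 = 14.
q = (60 − 14)/2 = 23, p = (60 + 14)/2 = 37.
Check: 23 · 37 = 851.

23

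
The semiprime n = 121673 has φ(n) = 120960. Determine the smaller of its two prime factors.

φ(n) = (p−1)(q−1) = n − (p+q) + 1, so p + q = 121673 − 120960 + 1 = 714.
p and q are the roots of t² − 714t + 121673 = 0.
Discriminant: 714² − 4·121673 = 509796 − 486692 = 23104; √23104 = 152.
q = (714 − 152)/2 = 281, p = (714 + 152)/2 = 433.
Check: 281 · 433 = 121673.

281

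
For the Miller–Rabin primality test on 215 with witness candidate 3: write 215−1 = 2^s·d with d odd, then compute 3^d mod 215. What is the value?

77

215 − 1 = 214 = 2^1 · 107, so d = 107.
3^1 ≡ 3 (mod 215)
3^2 ≡ 3^2 = 9 ≡ 9 (mod 215)
3^4 ≡ 9^2 = 81 ≡ 81 (mod 215)
3^8 ≡ 81^2 = 6561 ≡ 111 (mod 215)
3^16 ≡ 111^2 = 12321 ≡ 66 (mod 215)
3^32 ≡ 66^2 = 4356 ≡ 56 (mod 215)
3^64 ≡ 56^2 = 3136 ≡ 126 (mod 215)
107 = 64 + 32 + 8 + 2 + 1 in binary powers of 2.
So 3^107 ≡ 126 · 56 · 111 · 9 · 3 ≡ 77 (mod 215).
Squaring chain: 77; never reaches −1, so base 3 is a Miller–Rabin witness that 215 is composite.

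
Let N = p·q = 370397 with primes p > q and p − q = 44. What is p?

631

Since p = q + 44, we have 370397 = q(q + 44), so q² + 44q − 370397 = 0.
Discriminant: 44² + 4·370397 = 1936 + 1481588 = 1483524; √1483524 = 1218.
q = (−44 + 1218)/2 = 587, and p = q + 44 = 631.
Check: 587 · 631 = 370397.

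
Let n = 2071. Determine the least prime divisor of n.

19

2071 is odd.
Digit sum 10, not divisible by 3.
Ends in 1: not divisible by 5.
7: 2071 = 7·295 + 6
11: 2071 = 11·188 + 3
13: 2071 = 13·159 + 4
17: 2071 = 17·121 + 14
19: 2071 = 19·109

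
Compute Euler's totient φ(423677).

402480

Factor: 423677 = 31 · 79 · 173.
φ(423677) = (31−1) · (79−1) · (173−1) = 30 · 78 · 172 = 402480.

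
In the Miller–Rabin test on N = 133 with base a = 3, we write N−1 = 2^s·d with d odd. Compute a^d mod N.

69

133 − 1 = 132 = 2^2 · 33, so d = 33.
3^1 ≡ 3 (mod 133)
3^2 ≡ 3^2 = 9 ≡ 9 (mod 133)
3^4 ≡ 9^2 = 81 ≡ 81 (mod 133)
3^8 ≡ 81^2 = 6561 ≡ 44 (mod 133)
3^16 ≡ 44^2 = 1936 ≡ 74 (mod 133)
3^32 ≡ 74^2 = 5476 ≡ 23 (mod 133)
33 = 32 + 1 in binary powers of 2.
So 3^33 ≡ 23 · 3 ≡ 69 (mod 133).
Squaring chain: 69 → 106; never reaches −1, so base 3 is a Miller–Rabin witness that 133 is composite.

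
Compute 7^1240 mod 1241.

7^1 ≡ 7 (mod 1241)
7^2 ≡ 7^2 = 49 ≡ 49 (mod 1241)
7^4 ≡ 49^2 = 2401 ≡ 1160 (mod 1241)
7^8 ≡ 1160^2 = 1345600 ≡ 356 (mod 1241)
7^16 ≡ 356^2 = 126736 ≡ 154 (mod 1241)
7^32 ≡ 154^2 = 23716 ≡ 137 (mod 1241)
7^64 ≡ 137^2 = 18769 ≡ 154 (mod 1241)
7^128 ≡ 154^2 = 23716 ≡ 137 (mod 1241)
7^256 ≡ 137^2 = 18769 ≡ 154 (mod 1241)
7^512 ≡ 154^2 = 23716 ≡ 137 (mod 1241)
7^1024 ≡ 137^2 = 18769 ≡ 154 (mod 1241)
1240 = 1024 + 128 + 64 + 16 + 8 in binary powers of 2.
So 7^1240 ≡ 154 · 137 · 154 · 154 · 356 ≡ 373 (mod 1241).
Since 373 ≠ 1, base 7 is a Fermat witness: 1241 is composite.

373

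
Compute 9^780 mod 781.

529

9^1 ≡ 9 (mod 781)
9^2 ≡ 9^2 = 81 ≡ 81 (mod 781)
9^4 ≡ 81^2 = 6561 ≡ 313 (mod 781)
9^8 ≡ 313^2 = 97969 ≡ 344 (mod 781)
9^16 ≡ 344^2 = 118336 ≡ 405 (mod 781)
9^32 ≡ 405^2 = 164025 ≡ 15 (mod 781)
9^64 ≡ 15^2 = 225 ≡ 225 (mod 781)
9^128 ≡ 225^2 = 50625 ≡ 641 (mod 781)
9^256 ≡ 641^2 = 410881 ≡ 75 (mod 781)
9^512 ≡ 75^2 = 5625 ≡ 158 (mod 781)
780 = 512 + 256 + 8 + 4 in binary powers of 2.
So 9^780 ≡ 158 · 75 · 344 · 313 ≡ 529 (mod 781).
Since 529 ≠ 1, base 9 is a Fermat witness: 781 is composite.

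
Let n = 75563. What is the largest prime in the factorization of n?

75563 = 19 · 3977
3977 = 41 · 97
97 is prime.
So 75563 = 19 · 41 · 97; the largest prime factor is 97.

97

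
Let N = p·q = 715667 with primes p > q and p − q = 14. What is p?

853

Since p = q + 14, we have 715667 = q(q + 14), so q² + 14q − 715667 = 0.
Discriminant: 14² + 4·715667 = 196 + 2862668 = 2862864; √2862864 = 1692.
q = (−14 + 1692)/2 = 839, and p = q + 14 = 853.
Check: 839 · 853 = 715667.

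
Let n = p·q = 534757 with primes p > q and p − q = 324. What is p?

Since p = q + 324, we have 534757 = q(q + 324), so q² + 324q − 534757 = 0.
Discriminant: 324² + 4·534757 = 104976 + 2139028 = 2244004; √2244004 = 1498.
q = (−324 + 1498)/2 = 587, and p = q + 324 = 911.
Check: 587 · 911 = 534757.

911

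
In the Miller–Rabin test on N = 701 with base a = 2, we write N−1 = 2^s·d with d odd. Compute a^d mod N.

701 − 1 = 700 = 2^2 · 175, so d = 175.
2^1 ≡ 2 (mod 701)
2^2 ≡ 2^2 = 4 ≡ 4 (mod 701)
2^4 ≡ 4^2 = 16 ≡ 16 (mod 701)
2^8 ≡ 16^2 = 256 ≡ 256 (mod 701)
2^16 ≡ 256^2 = 65536 ≡ 343 (mod 701)
2^32 ≡ 343^2 = 117649 ≡ 582 (mod 701)
2^64 ≡ 582^2 = 338724 ≡ 141 (mod 701)
2^128 ≡ 141^2 = 19881 ≡ 253 (mod 701)
175 = 128 + 32 + 8 + 4 + 2 + 1 in binary powers of 2.
So 2^175 ≡ 253 · 582 · 256 · 16 · 4 · 2 ≡ 566 (mod 701).
Squaring chain: 566 → 700; reaches −1, so base 2 does not prove 701 composite.

566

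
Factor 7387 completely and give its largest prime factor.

7387 = 83 · 89
89 is prime.
So 7387 = 83 · 89; the largest prime factor is 89.

89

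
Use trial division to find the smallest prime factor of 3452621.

3452621 is odd.
Digit sum 23, not divisible by 3.
Ends in 1: not divisible by 5.
7: 3452621 = 7·493231 + 4
11: 3452621 = 11·313874 + 7
13: 3452621 = 13·265586 + 3
17: 3452621 = 17·203095 + 6
19: 3452621 = 19·181716 + 17
23: 3452621 = 23·150113 + 22
29: 3452621 = 29·119055 + 26
31: 3452621 = 31·111374 + 27
37: 3452621 = 37·93314 + 3
41: 3452621 = 41·84210 + 11
43: 3452621 = 43·80293 + 22
47: 3452621 = 47·73460 + 1
53: 3452621 = 53·65143 + 42
59: 3452621 = 59·58519

59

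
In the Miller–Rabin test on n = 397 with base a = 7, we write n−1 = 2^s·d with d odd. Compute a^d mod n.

397 − 1 = 396 = 2^2 · 99, so d = 99.
7^1 ≡ 7 (mod 397)
7^2 ≡ 7^2 = 49 ≡ 49 (mod 397)
7^4 ≡ 49^2 = 2401 ≡ 19 (mod 397)
7^8 ≡ 19^2 = 361 ≡ 361 (mod 397)
7^16 ≡ 361^2 = 130321 ≡ 105 (mod 397)
7^32 ≡ 105^2 = 11025 ≡ 306 (mod 397)
7^64 ≡ 306^2 = 93636 ≡ 341 (mod 397)
99 = 64 + 32 + 2 + 1 in binary powers of 2.
So 7^99 ≡ 341 · 306 · 49 · 7 ≡ 334 (mod 397).
Squaring chain: 334 → 396; reaches −1, so base 7 does not prove 397 composite.

334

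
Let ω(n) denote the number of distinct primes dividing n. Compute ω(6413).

6413 = 11^2 · 53
6413 = 11^2 · 53, which has 2 distinct prime factors.

2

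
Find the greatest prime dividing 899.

899 = 29 · 31
31 is prime.
So 899 = 29 · 31; the largest prime factor is 31.

31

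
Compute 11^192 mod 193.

1

11^1 ≡ 11 (mod 193)
11^2 ≡ 11^2 = 121 ≡ 121 (mod 193)
11^4 ≡ 121^2 = 14641 ≡ 166 (mod 193)
11^8 ≡ 166^2 = 27556 ≡ 150 (mod 193)
11^16 ≡ 150^2 = 22500 ≡ 112 (mod 193)
11^32 ≡ 112^2 = 12544 ≡ 192 (mod 193)
11^64 ≡ 192^2 = 36864 ≡ 1 (mod 193)
11^128 ≡ 1^2 = 1 ≡ 1 (mod 193)
192 = 128 + 64 in binary powers of 2.
So 11^192 ≡ 1 · 1 ≡ 1 (mod 193).
Since the result is 1, base 11 gives no evidence that 193 is composite.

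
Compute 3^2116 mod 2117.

1760

3^1 ≡ 3 (mod 2117)
3^2 ≡ 3^2 = 9 ≡ 9 (mod 2117)
3^4 ≡ 9^2 = 81 ≡ 81 (mod 2117)
3^8 ≡ 81^2 = 6561 ≡ 210 (mod 2117)
3^16 ≡ 210^2 = 44100 ≡ 1760 (mod 2117)
3^32 ≡ 1760^2 = 3097600 ≡ 429 (mod 2117)
3^64 ≡ 429^2 = 184041 ≡ 1979 (mod 2117)
3^128 ≡ 1979^2 = 3916441 ≡ 2108 (mod 2117)
3^256 ≡ 2108^2 = 4443664 ≡ 81 (mod 2117)
3^512 ≡ 81^2 = 6561 ≡ 210 (mod 2117)
3^1024 ≡ 210^2 = 44100 ≡ 1760 (mod 2117)
3^2048 ≡ 1760^2 = 3097600 ≡ 429 (mod 2117)
2116 = 2048 + 64 + 4 in binary powers of 2.
So 3^2116 ≡ 429 · 1979 · 81 ≡ 1760 (mod 2117).
Since 1760 ≠ 1, base 3 is a Fermat witness: 2117 is composite.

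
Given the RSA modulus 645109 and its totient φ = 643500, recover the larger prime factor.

859

φ(n) = (p−1)(q−1) = n − (p+q) + 1, so p + q = 645109 − 643500 + 1 = 1610.
p and q are the roots of t² − 1610t + 645109 = 0.
Discriminant: 1610² − 4·645109 = 2592100 − 2580436 = 11664; √11664 = 108.
q = (1610 − 108)/2 = 751, p = (1610 + 108)/2 = 859.
Check: 751 · 859 = 645109.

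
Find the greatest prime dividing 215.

215 = 5 · 43
43 is prime.
So 215 = 5 · 43; the largest prime factor is 43.

43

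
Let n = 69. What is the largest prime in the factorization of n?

69 = 3 · 23
23 is prime.
So 69 = 3 · 23; the largest prime factor is 23.

23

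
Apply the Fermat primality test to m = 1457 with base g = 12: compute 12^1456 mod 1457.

12^1 ≡ 12 (mod 1457)
12^2 ≡ 12^2 = 144 ≡ 144 (mod 1457)
12^4 ≡ 144^2 = 20736 ≡ 338 (mod 1457)
12^8 ≡ 338^2 = 114244 ≡ 598 (mod 1457)
12^16 ≡ 598^2 = 357604 ≡ 639 (mod 1457)
12^32 ≡ 639^2 = 408321 ≡ 361 (mod 1457)
12^64 ≡ 361^2 = 130321 ≡ 648 (mod 1457)
12^128 ≡ 648^2 = 419904 ≡ 288 (mod 1457)
12^256 ≡ 288^2 = 82944 ≡ 1352 (mod 1457)
12^512 ≡ 1352^2 = 1827904 ≡ 826 (mod 1457)
12^1024 ≡ 826^2 = 682276 ≡ 400 (mod 1457)
1456 = 1024 + 256 + 128 + 32 + 16 in binary powers of 2.
So 12^1456 ≡ 400 · 1352 · 288 · 361 · 639 ≡ 794 (mod 1457).
Since 794 ≠ 1, base 12 is a Fermat witness: 1457 is composite.

794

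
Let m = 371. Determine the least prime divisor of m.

7

371 is odd.
Digit sum 11, not divisible by 3.
Ends in 1: not divisible by 5.
7: 371 = 7·53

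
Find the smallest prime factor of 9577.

61

9577 is odd.
Digit sum 28, not divisible by 3.
Ends in 7: not divisible by 5.
7: 9577 = 7·1368 + 1
11: 9577 = 11·870 + 7
13: 9577 = 13·736 + 9
17: 9577 = 17·563 + 6
19: 9577 = 19·504 + 1
23: 9577 = 23·416 + 9
29: 9577 = 29·330 + 7
31: 9577 = 31·308 + 29
37: 9577 = 37·258 + 31
41: 9577 = 41·233 + 24
43: 9577 = 43·222 + 31
47: 9577 = 47·203 + 36
53: 9577 = 53·180 + 37
59: 9577 = 59·162 + 19
61: 9577 = 61·157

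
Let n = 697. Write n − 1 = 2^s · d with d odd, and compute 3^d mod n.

697 − 1 = 696 = 2^3 · 87, so d = 87.
3^1 ≡ 3 (mod 697)
3^2 ≡ 3^2 = 9 ≡ 9 (mod 697)
3^4 ≡ 9^2 = 81 ≡ 81 (mod 697)
3^8 ≡ 81^2 = 6561 ≡ 288 (mod 697)
3^16 ≡ 288^2 = 82944 ≡ 1 (mod 697)
3^32 ≡ 1^2 = 1 ≡ 1 (mod 697)
3^64 ≡ 1^2 = 1 ≡ 1 (mod 697)
87 = 64 + 16 + 4 + 2 + 1 in binary powers of 2.
So 3^87 ≡ 1 · 1 · 81 · 9 · 3 ≡ 96 (mod 697).
Squaring chain: 96 → 155 → 327; never reaches −1, so base 3 is a Miller–Rabin witness that 697 is composite.

96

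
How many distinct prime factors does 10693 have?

2

10693 = 17^2 · 37
10693 = 17^2 · 37, which has 2 distinct prime factors.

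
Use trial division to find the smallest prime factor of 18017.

43

18017 is odd.
Digit sum 17, not divisible by 3.
Ends in 7: not divisible by 5.
7: 18017 = 7·2573 + 6
11: 18017 = 11·1637 + 10
13: 18017 = 13·1385 + 12
17: 18017 = 17·1059 + 14
19: 18017 = 19·948 + 5
23: 18017 = 23·783 + 8
29: 18017 = 29·621 + 8
31: 18017 = 31·581 + 6
37: 18017 = 37·486 + 35
41: 18017 = 41·439 + 18
43: 18017 = 43·419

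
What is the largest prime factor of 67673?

59

67673 = 31 · 2183
2183 = 37 · 59
59 is prime.
So 67673 = 31 · 37 · 59; the largest prime factor is 59.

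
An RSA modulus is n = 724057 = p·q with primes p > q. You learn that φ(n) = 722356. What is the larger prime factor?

863

φ(n) = (p−1)(q−1) = n − (p+q) + 1, so p + q = 724057 − 722356 + 1 = 1702.
p and q are the roots of t² − 1702t + 724057 = 0.
Discriminant: 1702² − 4·724057 = 2896804 − 2896228 = 576; √576 = 24.
q = (1702 − 24)/2 = 839, p = (1702 + 24)/2 = 863.
Check: 839 · 863 = 724057.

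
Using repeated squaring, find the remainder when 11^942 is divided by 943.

453

11^1 ≡ 11 (mod 943)
11^2 ≡ 11^2 = 121 ≡ 121 (mod 943)
11^4 ≡ 121^2 = 14641 ≡ 496 (mod 943)
11^8 ≡ 496^2 = 246016 ≡ 836 (mod 943)
11^16 ≡ 836^2 = 698896 ≡ 133 (mod 943)
11^32 ≡ 133^2 = 17689 ≡ 715 (mod 943)
11^64 ≡ 715^2 = 511225 ≡ 119 (mod 943)
11^128 ≡ 119^2 = 14161 ≡ 16 (mod 943)
11^256 ≡ 16^2 = 256 ≡ 256 (mod 943)
11^512 ≡ 256^2 = 65536 ≡ 469 (mod 943)
942 = 512 + 256 + 128 + 32 + 8 + 4 + 2 in binary powers of 2.
So 11^942 ≡ 469 · 256 · 16 · 715 · 836 · 496 · 121 ≡ 453 (mod 943).
Since 453 ≠ 1, base 11 is a Fermat witness: 943 is composite.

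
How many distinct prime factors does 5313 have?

4

5313 = 3 · 1771
1771 = 7 · 253
253 = 11 · 23
5313 = 3 · 7 · 11 · 23, which has 4 distinct prime factors.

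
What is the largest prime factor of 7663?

7663 = 79 · 97
97 is prime.
So 7663 = 79 · 97; the largest prime factor is 97.

97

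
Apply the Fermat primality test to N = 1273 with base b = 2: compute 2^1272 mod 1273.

2^1 ≡ 2 (mod 1273)
2^2 ≡ 2^2 = 4 ≡ 4 (mod 1273)
2^4 ≡ 4^2 = 16 ≡ 16 (mod 1273)
2^8 ≡ 16^2 = 256 ≡ 256 (mod 1273)
2^16 ≡ 256^2 = 65536 ≡ 613 (mod 1273)
2^32 ≡ 613^2 = 375769 ≡ 234 (mod 1273)
2^64 ≡ 234^2 = 54756 ≡ 17 (mod 1273)
2^128 ≡ 17^2 = 289 ≡ 289 (mod 1273)
2^256 ≡ 289^2 = 83521 ≡ 776 (mod 1273)
2^512 ≡ 776^2 = 602176 ≡ 47 (mod 1273)
2^1024 ≡ 47^2 = 2209 ≡ 936 (mod 1273)
1272 = 1024 + 128 + 64 + 32 + 16 + 8 in binary powers of 2.
So 2^1272 ≡ 936 · 289 · 17 · 234 · 613 · 256 ≡ 1246 (mod 1273).
Since 1246 ≠ 1, base 2 is a Fermat witness: 1273 is composite.

1246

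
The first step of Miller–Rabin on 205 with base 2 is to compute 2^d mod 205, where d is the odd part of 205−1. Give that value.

203

205 − 1 = 204 = 2^2 · 51, so d = 51.
2^1 ≡ 2 (mod 205)
2^2 ≡ 2^2 = 4 ≡ 4 (mod 205)
2^4 ≡ 4^2 = 16 ≡ 16 (mod 205)
2^8 ≡ 16^2 = 256 ≡ 51 (mod 205)
2^16 ≡ 51^2 = 2601 ≡ 141 (mod 205)
2^32 ≡ 141^2 = 19881 ≡ 201 (mod 205)
51 = 32 + 16 + 2 + 1 in binary powers of 2.
So 2^51 ≡ 201 · 141 · 4 · 2 ≡ 203 (mod 205).
Squaring chain: 203 → 4; never reaches −1, so base 2 is a Miller–Rabin witness that 205 is composite.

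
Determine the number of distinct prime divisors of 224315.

5

224315 = 5 · 44863
44863 = 7 · 6409
6409 = 13 · 493
493 = 17 · 29
224315 = 5 · 7 · 13 · 17 · 29, which has 5 distinct prime factors.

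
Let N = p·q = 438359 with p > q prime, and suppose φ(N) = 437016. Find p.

φ(n) = (p−1)(q−1) = n − (p+q) + 1, so p + q = 438359 − 437016 + 1 = 1344.
p and q are the roots of t² − 1344t + 438359 = 0.
Discriminant: 1344² − 4·438359 = 1806336 − 1753436 = 52900; √52900 = 230.
q = (1344 − 230)/2 = 557, p = (1344 + 230)/2 = 787.
Check: 557 · 787 = 438359.

787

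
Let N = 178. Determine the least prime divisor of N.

178 is even: 2 divides it.

2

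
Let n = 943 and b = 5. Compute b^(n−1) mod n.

558

5^1 ≡ 5 (mod 943)
5^2 ≡ 5^2 = 25 ≡ 25 (mod 943)
5^4 ≡ 25^2 = 625 ≡ 625 (mod 943)
5^8 ≡ 625^2 = 390625 ≡ 223 (mod 943)
5^16 ≡ 223^2 = 49729 ≡ 693 (mod 943)
5^32 ≡ 693^2 = 480249 ≡ 262 (mod 943)
5^64 ≡ 262^2 = 68644 ≡ 748 (mod 943)
5^128 ≡ 748^2 = 559504 ≡ 305 (mod 943)
5^256 ≡ 305^2 = 93025 ≡ 611 (mod 943)
5^512 ≡ 611^2 = 373321 ≡ 836 (mod 943)
942 = 512 + 256 + 128 + 32 + 8 + 4 + 2 in binary powers of 2.
So 5^942 ≡ 836 · 611 · 305 · 262 · 223 · 625 · 25 ≡ 558 (mod 943).
Since 558 ≠ 1, base 5 is a Fermat witness: 943 is composite.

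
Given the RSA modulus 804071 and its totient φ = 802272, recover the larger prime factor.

φ(n) = (p−1)(q−1) = n − (p+q) + 1, so p + q = 804071 − 802272 + 1 = 1800.
p and q are the roots of t² − 1800t + 804071 = 0.
Discriminant: 1800² − 4·804071 = 3240000 − 3216284 = 23716; √23716 = 154.
q = (1800 − 154)/2 = 823, p = (1800 + 154)/2 = 977.
Check: 823 · 977 = 804071.

977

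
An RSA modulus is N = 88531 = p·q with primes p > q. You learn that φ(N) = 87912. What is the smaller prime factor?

φ(n) = (p−1)(q−1) = n − (p+q) + 1, so p + q = 88531 − 87912 + 1 = 620.
p and q are the roots of t² − 620t + 88531 = 0.
Discriminant: 620² − 4·88531 = 384400 − 354124 = 30276; √30276 = 174.
q = (620 − 174)/2 = 223, p = (620 + 174)/2 = 397.
Check: 223 · 397 = 88531.

223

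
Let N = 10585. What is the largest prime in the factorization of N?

73

10585 = 5 · 2117
2117 = 29 · 73
73 is prime.
So 10585 = 5 · 29 · 73; the largest prime factor is 73.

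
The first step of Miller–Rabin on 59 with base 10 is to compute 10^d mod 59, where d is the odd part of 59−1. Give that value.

58

59 − 1 = 58 = 2^1 · 29, so d = 29.
10^1 ≡ 10 (mod 59)
10^2 ≡ 10^2 = 100 ≡ 41 (mod 59)
10^4 ≡ 41^2 = 1681 ≡ 29 (mod 59)
10^8 ≡ 29^2 = 841 ≡ 15 (mod 59)
10^16 ≡ 15^2 = 225 ≡ 48 (mod 59)
29 = 16 + 8 + 4 + 1 in binary powers of 2.
So 10^29 ≡ 48 · 15 · 29 · 10 ≡ 58 (mod 59).
Since 10^d ≡ 58 (mod 59), base 10 does not prove 59 composite.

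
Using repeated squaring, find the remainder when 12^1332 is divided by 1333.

12^1 ≡ 12 (mod 1333)
12^2 ≡ 12^2 = 144 ≡ 144 (mod 1333)
12^4 ≡ 144^2 = 20736 ≡ 741 (mod 1333)
12^8 ≡ 741^2 = 549081 ≡ 1218 (mod 1333)
12^16 ≡ 1218^2 = 1483524 ≡ 1228 (mod 1333)
12^32 ≡ 1228^2 = 1507984 ≡ 361 (mod 1333)
12^64 ≡ 361^2 = 130321 ≡ 1020 (mod 1333)
12^128 ≡ 1020^2 = 1040400 ≡ 660 (mod 1333)
12^256 ≡ 660^2 = 435600 ≡ 1042 (mod 1333)
12^512 ≡ 1042^2 = 1085764 ≡ 702 (mod 1333)
12^1024 ≡ 702^2 = 492804 ≡ 927 (mod 1333)
1332 = 1024 + 256 + 32 + 16 + 4 in binary powers of 2.
So 12^1332 ≡ 927 · 1042 · 361 · 1228 · 741 ≡ 4 (mod 1333).
Since 4 ≠ 1, base 12 is a Fermat witness: 1333 is composite.

4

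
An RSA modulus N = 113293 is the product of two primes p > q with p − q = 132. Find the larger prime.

Since p = q + 132, we have 113293 = q(q + 132), so q² + 132q − 113293 = 0.
Discriminant: 132² + 4·113293 = 17424 + 453172 = 470596; √470596 = 686.
q = (−132 + 686)/2 = 277, and p = q + 132 = 409.
Check: 277 · 409 = 113293.

409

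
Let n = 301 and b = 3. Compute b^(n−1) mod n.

3^1 ≡ 3 (mod 301)
3^2 ≡ 3^2 = 9 ≡ 9 (mod 301)
3^4 ≡ 9^2 = 81 ≡ 81 (mod 301)
3^8 ≡ 81^2 = 6561 ≡ 240 (mod 301)
3^16 ≡ 240^2 = 57600 ≡ 109 (mod 301)
3^32 ≡ 109^2 = 11881 ≡ 142 (mod 301)
3^64 ≡ 142^2 = 20164 ≡ 298 (mod 301)
3^128 ≡ 298^2 = 88804 ≡ 9 (mod 301)
3^256 ≡ 9^2 = 81 ≡ 81 (mod 301)
300 = 256 + 32 + 8 + 4 in binary powers of 2.
So 3^300 ≡ 81 · 142 · 240 · 81 ≡ 127 (mod 301).
Since 127 ≠ 1, base 3 is a Fermat witness: 301 is composite.

127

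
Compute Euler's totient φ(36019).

Factor: 36019 = 181 · 199.
φ(36019) = (181−1) · (199−1) = 180 · 198 = 35640.

35640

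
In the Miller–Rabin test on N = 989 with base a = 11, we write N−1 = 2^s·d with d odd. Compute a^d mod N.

465

989 − 1 = 988 = 2^2 · 247, so d = 247.
11^1 ≡ 11 (mod 989)
11^2 ≡ 11^2 = 121 ≡ 121 (mod 989)
11^4 ≡ 121^2 = 14641 ≡ 795 (mod 989)
11^8 ≡ 795^2 = 632025 ≡ 54 (mod 989)
11^16 ≡ 54^2 = 2916 ≡ 938 (mod 989)
11^32 ≡ 938^2 = 879844 ≡ 623 (mod 989)
11^64 ≡ 623^2 = 388129 ≡ 441 (mod 989)
11^128 ≡ 441^2 = 194481 ≡ 637 (mod 989)
247 = 128 + 64 + 32 + 16 + 4 + 2 + 1 in binary powers of 2.
So 11^247 ≡ 637 · 441 · 623 · 938 · 795 · 121 · 11 ≡ 465 (mod 989).
Squaring chain: 465 → 623; never reaches −1, so base 11 is a Miller–Rabin witness that 989 is composite.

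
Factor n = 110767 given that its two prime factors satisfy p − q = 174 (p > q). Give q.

257

Since p = q + 174, we have 110767 = q(q + 174), so q² + 174q − 110767 = 0.
Discriminant: 174² + 4·110767 = 30276 + 443068 = 473344; √473344 = 688.
q = (−174 + 688)/2 = 257, and p = q + 174 = 431.
Check: 257 · 431 = 110767.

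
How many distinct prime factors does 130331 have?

130331 = 47^2 · 59
130331 = 47^2 · 59, which has 2 distinct prime factors.

2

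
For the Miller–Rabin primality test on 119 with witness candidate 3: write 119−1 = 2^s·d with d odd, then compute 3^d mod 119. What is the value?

119 − 1 = 118 = 2^1 · 59, so d = 59.
3^1 ≡ 3 (mod 119)
3^2 ≡ 3^2 = 9 ≡ 9 (mod 119)
3^4 ≡ 9^2 = 81 ≡ 81 (mod 119)
3^8 ≡ 81^2 = 6561 ≡ 16 (mod 119)
3^16 ≡ 16^2 = 256 ≡ 18 (mod 119)
3^32 ≡ 18^2 = 324 ≡ 86 (mod 119)
59 = 32 + 16 + 8 + 2 + 1 in binary powers of 2.
So 3^59 ≡ 86 · 18 · 16 · 9 · 3 ≡ 75 (mod 119).
Squaring chain: 75; never reaches −1, so base 3 is a Miller–Rabin witness that 119 is composite.

75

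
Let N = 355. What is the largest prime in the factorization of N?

71

355 = 5 · 71
71 is prime.
So 355 = 5 · 71; the largest prime factor is 71.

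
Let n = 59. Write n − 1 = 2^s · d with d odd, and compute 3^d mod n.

59 − 1 = 58 = 2^1 · 29, so d = 29.
3^1 ≡ 3 (mod 59)
3^2 ≡ 3^2 = 9 ≡ 9 (mod 59)
3^4 ≡ 9^2 = 81 ≡ 22 (mod 59)
3^8 ≡ 22^2 = 484 ≡ 12 (mod 59)
3^16 ≡ 12^2 = 144 ≡ 26 (mod 59)
29 = 16 + 8 + 4 + 1 in binary powers of 2.
So 3^29 ≡ 26 · 12 · 22 · 3 ≡ 1 (mod 59).
Since 3^d ≡ 1 (mod 59), base 3 does not prove 59 composite.

1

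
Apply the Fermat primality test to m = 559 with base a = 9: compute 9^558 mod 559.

274

9^1 ≡ 9 (mod 559)
9^2 ≡ 9^2 = 81 ≡ 81 (mod 559)
9^4 ≡ 81^2 = 6561 ≡ 412 (mod 559)
9^8 ≡ 412^2 = 169744 ≡ 367 (mod 559)
9^16 ≡ 367^2 = 134689 ≡ 529 (mod 559)
9^32 ≡ 529^2 = 279841 ≡ 341 (mod 559)
9^64 ≡ 341^2 = 116281 ≡ 9 (mod 559)
9^128 ≡ 9^2 = 81 ≡ 81 (mod 559)
9^256 ≡ 81^2 = 6561 ≡ 412 (mod 559)
9^512 ≡ 412^2 = 169744 ≡ 367 (mod 559)
558 = 512 + 32 + 8 + 4 + 2 in binary powers of 2.
So 9^558 ≡ 367 · 341 · 367 · 412 · 81 ≡ 274 (mod 559).
Since 274 ≠ 1, base 9 is a Fermat witness: 559 is composite.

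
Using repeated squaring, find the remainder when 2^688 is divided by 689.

2^1 ≡ 2 (mod 689)
2^2 ≡ 2^2 = 4 ≡ 4 (mod 689)
2^4 ≡ 4^2 = 16 ≡ 16 (mod 689)
2^8 ≡ 16^2 = 256 ≡ 256 (mod 689)
2^16 ≡ 256^2 = 65536 ≡ 81 (mod 689)
2^32 ≡ 81^2 = 6561 ≡ 360 (mod 689)
2^64 ≡ 360^2 = 129600 ≡ 68 (mod 689)
2^128 ≡ 68^2 = 4624 ≡ 490 (mod 689)
2^256 ≡ 490^2 = 240100 ≡ 328 (mod 689)
2^512 ≡ 328^2 = 107584 ≡ 100 (mod 689)
688 = 512 + 128 + 32 + 16 in binary powers of 2.
So 2^688 ≡ 100 · 490 · 360 · 81 ≡ 68 (mod 689).
Since 68 ≠ 1, base 2 is a Fermat witness: 689 is composite.

68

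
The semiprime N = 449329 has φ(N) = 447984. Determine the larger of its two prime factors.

733

φ(n) = (p−1)(q−1) = n − (p+q) + 1, so p + q = 449329 − 447984 + 1 = 1346.
p and q are the roots of t² − 1346t + 449329 = 0.
Discriminant: 1346² − 4·449329 = 1811716 − 1797316 = 14400; √14400 = 120.
q = (1346 − 120)/2 = 613, p = (1346 + 120)/2 = 733.
Check: 613 · 733 = 449329.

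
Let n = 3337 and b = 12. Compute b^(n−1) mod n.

12^1 ≡ 12 (mod 3337)
12^2 ≡ 12^2 = 144 ≡ 144 (mod 3337)
12^4 ≡ 144^2 = 20736 ≡ 714 (mod 3337)
12^8 ≡ 714^2 = 509796 ≡ 2572 (mod 3337)
12^16 ≡ 2572^2 = 6615184 ≡ 1250 (mod 3337)
12^32 ≡ 1250^2 = 1562500 ≡ 784 (mod 3337)
12^64 ≡ 784^2 = 614656 ≡ 648 (mod 3337)
12^128 ≡ 648^2 = 419904 ≡ 2779 (mod 3337)
12^256 ≡ 2779^2 = 7722841 ≡ 1023 (mod 3337)
12^512 ≡ 1023^2 = 1046529 ≡ 2048 (mod 3337)
12^1024 ≡ 2048^2 = 4194304 ≡ 3032 (mod 3337)
12^2048 ≡ 3032^2 = 9193024 ≡ 2926 (mod 3337)
3336 = 2048 + 1024 + 256 + 8 in binary powers of 2.
So 12^3336 ≡ 2926 · 3032 · 1023 · 2572 ≡ 952 (mod 3337).
Since 952 ≠ 1, base 12 is a Fermat witness: 3337 is composite.

952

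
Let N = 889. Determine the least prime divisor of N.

889 is odd.
Digit sum 25, not divisible by 3.
Ends in 9: not divisible by 5.
7: 889 = 7·127

7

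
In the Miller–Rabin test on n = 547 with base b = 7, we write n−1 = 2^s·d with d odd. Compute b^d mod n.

546

547 − 1 = 546 = 2^1 · 273, so d = 273.
7^1 ≡ 7 (mod 547)
7^2 ≡ 7^2 = 49 ≡ 49 (mod 547)
7^4 ≡ 49^2 = 2401 ≡ 213 (mod 547)
7^8 ≡ 213^2 = 45369 ≡ 515 (mod 547)
7^16 ≡ 515^2 = 265225 ≡ 477 (mod 547)
7^32 ≡ 477^2 = 227529 ≡ 524 (mod 547)
7^64 ≡ 524^2 = 274576 ≡ 529 (mod 547)
7^128 ≡ 529^2 = 279841 ≡ 324 (mod 547)
7^256 ≡ 324^2 = 104976 ≡ 499 (mod 547)
273 = 256 + 16 + 1 in binary powers of 2.
So 7^273 ≡ 499 · 477 · 7 ≡ 546 (mod 547).
Since 7^d ≡ 546 (mod 547), base 7 does not prove 547 composite.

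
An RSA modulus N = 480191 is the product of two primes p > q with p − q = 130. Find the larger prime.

761

Since p = q + 130, we have 480191 = q(q + 130), so q² + 130q − 480191 = 0.
Discriminant: 130² + 4·480191 = 16900 + 1920764 = 1937664; √1937664 = 1392.
q = (−130 + 1392)/2 = 631, and p = q + 130 = 761.
Check: 631 · 761 = 480191.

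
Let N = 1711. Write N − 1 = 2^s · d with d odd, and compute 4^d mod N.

265

1711 − 1 = 1710 = 2^1 · 855, so d = 855.
4^1 ≡ 4 (mod 1711)
4^2 ≡ 4^2 = 16 ≡ 16 (mod 1711)
4^4 ≡ 16^2 = 256 ≡ 256 (mod 1711)
4^8 ≡ 256^2 = 65536 ≡ 518 (mod 1711)
4^16 ≡ 518^2 = 268324 ≡ 1408 (mod 1711)
4^32 ≡ 1408^2 = 1982464 ≡ 1126 (mod 1711)
4^64 ≡ 1126^2 = 1267876 ≡ 25 (mod 1711)
4^128 ≡ 25^2 = 625 ≡ 625 (mod 1711)
4^256 ≡ 625^2 = 390625 ≡ 517 (mod 1711)
4^512 ≡ 517^2 = 267289 ≡ 373 (mod 1711)
855 = 512 + 256 + 64 + 16 + 4 + 2 + 1 in binary powers of 2.
So 4^855 ≡ 373 · 517 · 25 · 1408 · 256 · 16 · 4 ≡ 265 (mod 1711).
Squaring chain: 265; never reaches −1, so base 4 is a Miller–Rabin witness that 1711 is composite.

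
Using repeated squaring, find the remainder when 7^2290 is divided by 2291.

1747

7^1 ≡ 7 (mod 2291)
7^2 ≡ 7^2 = 49 ≡ 49 (mod 2291)
7^4 ≡ 49^2 = 2401 ≡ 110 (mod 2291)
7^8 ≡ 110^2 = 12100 ≡ 645 (mod 2291)
7^16 ≡ 645^2 = 416025 ≡ 1354 (mod 2291)
7^32 ≡ 1354^2 = 1833316 ≡ 516 (mod 2291)
7^64 ≡ 516^2 = 266256 ≡ 500 (mod 2291)
7^128 ≡ 500^2 = 250000 ≡ 281 (mod 2291)
7^256 ≡ 281^2 = 78961 ≡ 1067 (mod 2291)
7^512 ≡ 1067^2 = 1138489 ≡ 2153 (mod 2291)
7^1024 ≡ 2153^2 = 4635409 ≡ 716 (mod 2291)
7^2048 ≡ 716^2 = 512656 ≡ 1763 (mod 2291)
2290 = 2048 + 128 + 64 + 32 + 16 + 2 in binary powers of 2.
So 7^2290 ≡ 1763 · 281 · 500 · 516 · 1354 · 49 ≡ 1747 (mod 2291).
Since 1747 ≠ 1, base 7 is a Fermat witness: 2291 is composite.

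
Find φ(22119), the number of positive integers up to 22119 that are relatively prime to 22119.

Factor: 22119 = 3 · 73 · 101.
φ(22119) = (3−1) · (73−1) · (101−1) = 2 · 72 · 100 = 14400.

14400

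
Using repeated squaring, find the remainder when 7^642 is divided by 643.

1

7^1 ≡ 7 (mod 643)
7^2 ≡ 7^2 = 49 ≡ 49 (mod 643)
7^4 ≡ 49^2 = 2401 ≡ 472 (mod 643)
7^8 ≡ 472^2 = 222784 ≡ 306 (mod 643)
7^16 ≡ 306^2 = 93636 ≡ 401 (mod 643)
7^32 ≡ 401^2 = 160801 ≡ 51 (mod 643)
7^64 ≡ 51^2 = 2601 ≡ 29 (mod 643)
7^128 ≡ 29^2 = 841 ≡ 198 (mod 643)
7^256 ≡ 198^2 = 39204 ≡ 624 (mod 643)
7^512 ≡ 624^2 = 389376 ≡ 361 (mod 643)
642 = 512 + 128 + 2 in binary powers of 2.
So 7^642 ≡ 361 · 198 · 49 ≡ 1 (mod 643).
Since the result is 1, base 7 gives no evidence that 643 is composite.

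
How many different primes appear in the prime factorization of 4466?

4

4466 = 2 · 2233
2233 = 7 · 319
319 = 11 · 29
4466 = 2 · 7 · 11 · 29, which has 4 distinct prime factors.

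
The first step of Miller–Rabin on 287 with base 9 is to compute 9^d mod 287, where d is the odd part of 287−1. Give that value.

287 − 1 = 286 = 2^1 · 143, so d = 143.
9^1 ≡ 9 (mod 287)
9^2 ≡ 9^2 = 81 ≡ 81 (mod 287)
9^4 ≡ 81^2 = 6561 ≡ 247 (mod 287)
9^8 ≡ 247^2 = 61009 ≡ 165 (mod 287)
9^16 ≡ 165^2 = 27225 ≡ 247 (mod 287)
9^32 ≡ 247^2 = 61009 ≡ 165 (mod 287)
9^64 ≡ 165^2 = 27225 ≡ 247 (mod 287)
9^128 ≡ 247^2 = 61009 ≡ 165 (mod 287)
143 = 128 + 8 + 4 + 2 + 1 in binary powers of 2.
So 9^143 ≡ 165 · 165 · 247 · 81 · 9 ≡ 32 (mod 287).
Squaring chain: 32; never reaches −1, so base 9 is a Miller–Rabin witness that 287 is composite.

32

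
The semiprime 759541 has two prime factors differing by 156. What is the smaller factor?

797

Since p = q + 156, we have 759541 = q(q + 156), so q² + 156q − 759541 = 0.
Discriminant: 156² + 4·759541 = 24336 + 3038164 = 3062500; √3062500 = 1750.
q = (−156 + 1750)/2 = 797, and p = q + 156 = 953.
Check: 797 · 953 = 759541.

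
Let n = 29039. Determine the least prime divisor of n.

71

29039 is odd.
Digit sum 23, not divisible by 3.
Ends in 9: not divisible by 5.
7: 29039 = 7·4148 + 3
11: 29039 = 11·2639 + 10
13: 29039 = 13·2233 + 10
17: 29039 = 17·1708 + 3
19: 29039 = 19·1528 + 7
23: 29039 = 23·1262 + 13
29: 29039 = 29·1001 + 10
31: 29039 = 31·936 + 23
37: 29039 = 37·784 + 31
41: 29039 = 41·708 + 11
43: 29039 = 43·675 + 14
47: 29039 = 47·617 + 40
53: 29039 = 53·547 + 48
59: 29039 = 59·492 + 11
61: 29039 = 61·476 + 3
67: 29039 = 67·433 + 28
71: 29039 = 71·409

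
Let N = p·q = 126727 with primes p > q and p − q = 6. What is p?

359

Since p = q + 6, we have 126727 = q(q + 6), so q² + 6q − 126727 = 0.
Discriminant: 6² + 4·126727 = 36 + 506908 = 506944; √506944 = 712.
q = (−6 + 712)/2 = 353, and p = q + 6 = 359.
Check: 353 · 359 = 126727.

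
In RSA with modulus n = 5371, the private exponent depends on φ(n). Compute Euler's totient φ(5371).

Factor: 5371 = 41 · 131.
φ(5371) = (41−1) · (131−1) = 40 · 130 = 5200.

5200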